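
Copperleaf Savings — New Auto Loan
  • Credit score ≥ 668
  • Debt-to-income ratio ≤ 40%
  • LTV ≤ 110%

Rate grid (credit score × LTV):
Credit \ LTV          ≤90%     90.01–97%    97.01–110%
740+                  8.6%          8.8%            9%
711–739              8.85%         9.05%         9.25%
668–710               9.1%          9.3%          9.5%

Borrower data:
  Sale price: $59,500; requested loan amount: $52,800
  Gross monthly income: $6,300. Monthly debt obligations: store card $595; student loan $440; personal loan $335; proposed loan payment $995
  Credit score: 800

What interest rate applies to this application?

Credit score 800 ≥ 668; Total monthly debts = (595 + 440 + 335 + 995) = 2,365. DTI = 2,365/6,300 = 37.5% ≤ 40%
LTV = 52,800/59,500 = 88.7% ≤ 110%
Row: 800 falls in 740+. Column: 88.7% falls in ≤90%. Rate = 8.6%.

8.6%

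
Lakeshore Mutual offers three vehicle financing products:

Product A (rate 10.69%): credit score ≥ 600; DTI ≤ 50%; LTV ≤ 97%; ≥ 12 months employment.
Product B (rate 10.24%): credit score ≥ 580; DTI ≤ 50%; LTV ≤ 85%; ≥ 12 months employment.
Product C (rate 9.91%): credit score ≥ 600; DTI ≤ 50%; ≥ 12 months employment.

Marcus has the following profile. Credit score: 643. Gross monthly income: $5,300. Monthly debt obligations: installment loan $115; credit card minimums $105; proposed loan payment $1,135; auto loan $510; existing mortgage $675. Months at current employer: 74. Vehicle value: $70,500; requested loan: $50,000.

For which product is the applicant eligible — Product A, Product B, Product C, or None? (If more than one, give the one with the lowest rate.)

Product C

Total debts = (115 + 105 + 1,135 + 510 + 675) = 2,540; DTI = 2,540/5,300 = 47.9%.
LTV = 50,000/70,500 = 70.9%.
Product A: score 643 ≥ 600; DTI 47.9% ≤ 50%; LTV 70.9% ≤ 97%; employment 74 ≥ 12 mo → qualifies.
Product B: score 643 ≥ 580; DTI 47.9% ≤ 50%; LTV 70.9% ≤ 85%; employment 74 ≥ 12 mo → qualifies.
Product C: score 643 ≥ 600; DTI 47.9% ≤ 50%; employment 74 ≥ 12 mo → qualifies.
Qualifying: Product A, Product B, Product C. Lowest rate is 9.91% → Product C.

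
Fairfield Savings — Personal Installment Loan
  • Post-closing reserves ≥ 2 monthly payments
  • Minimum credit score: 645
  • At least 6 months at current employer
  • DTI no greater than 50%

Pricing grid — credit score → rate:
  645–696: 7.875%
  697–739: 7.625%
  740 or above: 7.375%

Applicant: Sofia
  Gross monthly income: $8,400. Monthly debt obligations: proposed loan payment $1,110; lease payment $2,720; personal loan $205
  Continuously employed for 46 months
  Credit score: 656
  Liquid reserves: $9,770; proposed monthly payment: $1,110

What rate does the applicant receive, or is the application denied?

Credit score 656 ≥ 645 (meets minimum)
Total monthly debts = (1,110 + 2,720 + 205) = 4,035. DTI: 4,035 ÷ 8,400 = 48%, within the 50% cap
Employment 46 ≥ 6 months
Reserves: 9,770 ÷ 1,110 = 8.8 months (meets 2-month minimum)
All requirements met. Score 656 falls in the 645–696 tier → 7.875%.

Approved at 7.875%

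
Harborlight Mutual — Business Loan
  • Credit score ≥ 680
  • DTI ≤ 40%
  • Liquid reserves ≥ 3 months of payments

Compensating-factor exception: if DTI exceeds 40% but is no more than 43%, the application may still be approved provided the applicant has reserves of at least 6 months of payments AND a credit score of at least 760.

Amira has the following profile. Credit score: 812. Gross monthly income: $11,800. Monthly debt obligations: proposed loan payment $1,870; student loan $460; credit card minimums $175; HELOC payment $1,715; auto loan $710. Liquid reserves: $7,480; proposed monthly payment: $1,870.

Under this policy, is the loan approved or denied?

Credit score 812 ≥ 680 (meets base)
Total debts = (1,870 + 460 + 175 + 1,715 + 710) = 4,930. DTI: 4,930 ÷ 11,800 = 41.8%, over the 40% base limit.
Reserves: 7,480 ÷ 1,870 = 4.0 months (meets 3-month minimum)
41.8% falls in the override range (40%–43%), so the compensating-factor test applies.
Reserves 4.0 < 6 months; credit score 812 ≥ 760.
Override conditions not both satisfied; exception does not apply.

Denied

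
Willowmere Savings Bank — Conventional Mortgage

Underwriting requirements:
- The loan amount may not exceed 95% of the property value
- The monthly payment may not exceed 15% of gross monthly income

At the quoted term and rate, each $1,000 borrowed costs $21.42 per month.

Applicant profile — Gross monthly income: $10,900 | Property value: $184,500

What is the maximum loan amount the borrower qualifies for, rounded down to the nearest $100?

Payment cap: 15% × $10,900 = $1,635/month.
At $21.42 per $1,000, that supports 1,635/21.42 × 1,000 ≈ $76,330 → $76,300.
LTV cap: 95% × $184,500 = $175,275 → $175,200.
Binding constraint: payment-to-income.

$76,300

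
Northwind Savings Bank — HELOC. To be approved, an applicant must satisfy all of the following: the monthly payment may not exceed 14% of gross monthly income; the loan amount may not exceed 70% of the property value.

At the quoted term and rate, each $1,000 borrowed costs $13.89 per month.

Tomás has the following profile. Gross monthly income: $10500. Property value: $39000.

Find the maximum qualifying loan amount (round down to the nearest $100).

Payment cap: 14% × $10,500 = $1,470/month.
At $13.89 per $1,000, that supports 1,470/13.89 × 1,000 ≈ $105,831 → $105,800.
LTV cap: 70% × $39,000 = $27,300 → $27,300.
Binding constraint: loan-to-value.

$27,300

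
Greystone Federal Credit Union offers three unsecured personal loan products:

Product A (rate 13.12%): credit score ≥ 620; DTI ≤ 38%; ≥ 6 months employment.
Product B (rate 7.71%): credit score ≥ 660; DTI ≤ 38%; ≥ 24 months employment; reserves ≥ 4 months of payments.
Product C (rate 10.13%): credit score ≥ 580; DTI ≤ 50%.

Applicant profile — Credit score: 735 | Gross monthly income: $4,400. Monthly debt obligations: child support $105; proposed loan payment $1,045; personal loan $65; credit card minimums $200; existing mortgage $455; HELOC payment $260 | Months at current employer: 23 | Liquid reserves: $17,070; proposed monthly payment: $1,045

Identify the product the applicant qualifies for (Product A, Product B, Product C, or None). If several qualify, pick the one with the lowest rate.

Product C

Total debts = (105 + 1,045 + 65 + 200 + 455 + 260) = 2,130; DTI = 2,130/4,400 = 48.4%.
Reserves = 17,070/1,045 = 16.3 months.
Product A: score 735 ≥ 620; DTI 48.4% > 38%; employment 23 ≥ 6 mo → does not qualify.
Product B: score 735 ≥ 660; DTI 48.4% > 38%; employment 23 < 24 mo; reserves 16.3 ≥ 4 mo → does not qualify.
Product C: score 735 ≥ 580; DTI 48.4% ≤ 50% → qualifies.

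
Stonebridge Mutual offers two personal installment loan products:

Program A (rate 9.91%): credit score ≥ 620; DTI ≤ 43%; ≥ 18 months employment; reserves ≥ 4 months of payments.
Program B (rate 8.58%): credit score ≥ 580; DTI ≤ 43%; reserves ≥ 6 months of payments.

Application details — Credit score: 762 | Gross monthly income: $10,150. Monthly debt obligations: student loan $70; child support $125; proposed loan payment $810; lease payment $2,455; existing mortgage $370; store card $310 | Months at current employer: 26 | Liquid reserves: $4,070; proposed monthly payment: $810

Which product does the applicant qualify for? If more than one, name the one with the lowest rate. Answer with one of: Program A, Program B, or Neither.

Total debts = (70 + 125 + 810 + 2,455 + 370 + 310) = 4,140; DTI = 4,140/10,150 = 40.8%.
Reserves = 4,070/810 = 5.0 months.
Program A: score 762 ≥ 620; DTI 40.8% ≤ 43%; employment 26 ≥ 18 mo; reserves 5.0 ≥ 4 mo → qualifies.
Program B: score 762 ≥ 580; DTI 40.8% ≤ 43%; reserves 5.0 < 6 mo → does not qualify.

Program A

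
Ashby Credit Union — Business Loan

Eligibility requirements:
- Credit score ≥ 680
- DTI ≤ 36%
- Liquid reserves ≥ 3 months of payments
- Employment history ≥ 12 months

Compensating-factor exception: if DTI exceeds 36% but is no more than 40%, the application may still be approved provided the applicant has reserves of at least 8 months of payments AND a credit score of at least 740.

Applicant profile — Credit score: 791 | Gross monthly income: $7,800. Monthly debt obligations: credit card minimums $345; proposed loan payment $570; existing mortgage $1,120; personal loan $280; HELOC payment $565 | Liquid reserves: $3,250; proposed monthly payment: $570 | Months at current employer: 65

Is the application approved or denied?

Credit score 791 ≥ 680 (meets base)
Total debts = (345 + 570 + 1,120 + 280 + 565) = 2,880. DTI = 2,880/7,800 = 36.9% > 36% — standard DTI limit exceeded.
Liquid reserves cover 3,250/570 = 5.7 months — ≥ 3 required
Employment 65 ≥ 12 months
36.9% falls in the override range (36%–40%), so the compensating-factor test applies.
Override check — reserves: 5.7 mo (short of 8); score: 791 (ok).
Compensating-factor requirement not fully met.

Denied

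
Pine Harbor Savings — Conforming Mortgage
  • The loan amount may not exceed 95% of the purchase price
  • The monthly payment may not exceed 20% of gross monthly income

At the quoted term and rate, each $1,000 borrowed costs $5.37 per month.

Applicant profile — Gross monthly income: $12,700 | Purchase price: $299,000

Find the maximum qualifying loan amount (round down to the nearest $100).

Payment cap: 20% × $12,700 = $2,540/month.
At $5.37 per $1,000, that supports 2,540/5.37 × 1,000 ≈ $472,998 → $472,900.
LTV cap: 95% × $299,000 = $284,050 → $284,000.
Binding constraint: loan-to-value.

$284,000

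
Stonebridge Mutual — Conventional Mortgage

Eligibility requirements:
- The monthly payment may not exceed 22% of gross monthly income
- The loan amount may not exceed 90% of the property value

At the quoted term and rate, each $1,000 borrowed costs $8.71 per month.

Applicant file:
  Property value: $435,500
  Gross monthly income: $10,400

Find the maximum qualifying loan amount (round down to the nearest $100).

$262,600

Payment cap: 22% × $10,400 = $2,288/month.
At $8.71 per $1,000, that supports 2,288/8.71 × 1,000 ≈ $262,686 → $262,600.
LTV cap: 90% × $435,500 = $391,950 → $391,900.
Binding constraint: payment-to-income.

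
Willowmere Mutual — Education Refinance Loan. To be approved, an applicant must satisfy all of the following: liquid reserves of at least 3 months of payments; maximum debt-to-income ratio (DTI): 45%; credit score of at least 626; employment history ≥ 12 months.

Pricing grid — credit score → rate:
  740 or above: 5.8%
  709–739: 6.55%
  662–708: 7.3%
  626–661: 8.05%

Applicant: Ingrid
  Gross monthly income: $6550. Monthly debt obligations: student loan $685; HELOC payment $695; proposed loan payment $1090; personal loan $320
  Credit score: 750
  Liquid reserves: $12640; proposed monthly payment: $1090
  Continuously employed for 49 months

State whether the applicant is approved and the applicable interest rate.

Approved at 5.8%

Credit score 750 ≥ 626 (meets minimum)
Reserves: 12,640 ÷ 1,090 = 11.6 months (meets 3-month minimum)
Total monthly debts = (685 + 695 + 1,090 + 320) = 2,790. DTI: 2,790 ÷ 6,550 = 42.6%, within the 45% cap
Employment 49 ≥ 12 months
All requirements met. Score 750 falls in the 740 or above tier → 5.8%.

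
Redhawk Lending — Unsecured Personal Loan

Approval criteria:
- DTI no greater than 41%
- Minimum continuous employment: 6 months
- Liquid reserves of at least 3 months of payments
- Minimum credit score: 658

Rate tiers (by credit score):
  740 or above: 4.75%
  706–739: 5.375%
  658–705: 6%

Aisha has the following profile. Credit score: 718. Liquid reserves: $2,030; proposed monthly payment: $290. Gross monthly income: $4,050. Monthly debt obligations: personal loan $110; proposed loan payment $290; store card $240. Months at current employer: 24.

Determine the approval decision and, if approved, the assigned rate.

Credit score 718 ≥ 658 (meets minimum)
Reserves: 2,030 ÷ 290 = 7.0 months (meets 3-month minimum)
Employment 24 ≥ 6 months
Total monthly debts = (110 + 290 + 240) = 640. DTI: 640 ÷ 4,050 = 15.8%, within the 41% cap
All requirements met. Score 718 falls in the 706–739 tier → 5.375%.

Approved at 5.375%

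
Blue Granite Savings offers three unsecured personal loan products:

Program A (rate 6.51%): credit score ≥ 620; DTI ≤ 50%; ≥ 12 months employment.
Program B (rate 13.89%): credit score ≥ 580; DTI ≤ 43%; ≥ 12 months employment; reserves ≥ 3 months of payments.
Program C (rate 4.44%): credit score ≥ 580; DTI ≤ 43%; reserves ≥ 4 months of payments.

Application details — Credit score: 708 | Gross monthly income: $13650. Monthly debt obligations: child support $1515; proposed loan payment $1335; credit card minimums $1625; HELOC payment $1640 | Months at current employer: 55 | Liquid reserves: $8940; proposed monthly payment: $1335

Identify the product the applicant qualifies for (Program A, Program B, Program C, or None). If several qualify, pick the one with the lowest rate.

Program A

Total debts = (1,515 + 1,335 + 1,625 + 1,640) = 6,115; DTI = 6,115/13,650 = 44.8%.
Reserves = 8,940/1,335 = 6.7 months.
Program A: score 708 ≥ 620; DTI 44.8% ≤ 50%; employment 55 ≥ 12 mo → qualifies.
Program B: score 708 ≥ 580; DTI 44.8% > 43%; employment 55 ≥ 12 mo; reserves 6.7 ≥ 3 mo → does not qualify.
Program C: score 708 ≥ 580; DTI 44.8% > 43%; reserves 6.7 ≥ 4 mo → does not qualify.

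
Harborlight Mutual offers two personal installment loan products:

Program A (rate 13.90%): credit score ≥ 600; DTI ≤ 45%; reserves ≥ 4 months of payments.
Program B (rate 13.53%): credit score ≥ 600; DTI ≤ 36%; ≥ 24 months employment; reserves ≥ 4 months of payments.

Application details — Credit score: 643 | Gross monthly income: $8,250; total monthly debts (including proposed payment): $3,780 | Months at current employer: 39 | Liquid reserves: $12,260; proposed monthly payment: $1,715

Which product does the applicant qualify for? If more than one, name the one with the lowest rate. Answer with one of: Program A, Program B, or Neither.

DTI = 3,780/8,250 = 45.8%.
Reserves = 12,260/1,715 = 7.1 months.
Program A: score 643 ≥ 600; DTI 45.8% > 45%; reserves 7.1 ≥ 4 mo → does not qualify.
Program B: score 643 ≥ 600; DTI 45.8% > 36%; employment 39 ≥ 24 mo; reserves 7.1 ≥ 4 mo → does not qualify.

Neither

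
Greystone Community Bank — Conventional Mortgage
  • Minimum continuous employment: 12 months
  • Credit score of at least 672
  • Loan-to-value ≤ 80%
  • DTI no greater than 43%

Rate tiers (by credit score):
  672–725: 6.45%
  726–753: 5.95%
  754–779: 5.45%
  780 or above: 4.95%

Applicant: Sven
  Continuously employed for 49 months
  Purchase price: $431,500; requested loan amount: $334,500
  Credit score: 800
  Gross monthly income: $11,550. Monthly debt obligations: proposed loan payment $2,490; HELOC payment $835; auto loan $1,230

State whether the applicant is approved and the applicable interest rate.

Approved at 4.95%

Credit score 800 ≥ 672 (meets minimum)
Employment 49 ≥ 12 months
Total monthly debts = (2,490 + 835 + 1,230) = 4,555. DTI = 4,555/11,550 = 39.4% ≤ 43%
LTV = 334,500/431,500 = 77.5% ≤ 80%
All requirements met. Score 800 falls in the 780 or above tier → 4.95%.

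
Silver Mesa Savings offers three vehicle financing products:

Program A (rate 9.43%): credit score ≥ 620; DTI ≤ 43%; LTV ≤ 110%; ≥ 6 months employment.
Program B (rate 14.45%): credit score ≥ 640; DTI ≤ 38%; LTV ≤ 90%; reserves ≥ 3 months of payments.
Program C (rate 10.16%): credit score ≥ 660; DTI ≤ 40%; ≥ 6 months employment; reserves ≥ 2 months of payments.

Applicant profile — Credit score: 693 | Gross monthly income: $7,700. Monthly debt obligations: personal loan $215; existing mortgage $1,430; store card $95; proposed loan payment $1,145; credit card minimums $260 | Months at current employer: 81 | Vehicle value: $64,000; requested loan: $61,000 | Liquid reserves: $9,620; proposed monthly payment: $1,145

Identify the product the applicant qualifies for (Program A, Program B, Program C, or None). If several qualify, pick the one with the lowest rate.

Program A

Total debts = (215 + 1,430 + 95 + 1,145 + 260) = 3,145; DTI = 3,145/7,700 = 40.8%.
LTV = 61,000/64,000 = 95.3%.
Reserves = 9,620/1,145 = 8.4 months.
Program A: score 693 ≥ 620; DTI 40.8% ≤ 43%; LTV 95.3% ≤ 110%; employment 81 ≥ 6 mo → qualifies.
Program B: score 693 ≥ 640; DTI 40.8% > 38%; LTV 95.3% > 90%; reserves 8.4 ≥ 3 mo → does not qualify.
Program C: score 693 ≥ 660; DTI 40.8% > 40%; employment 81 ≥ 6 mo; reserves 8.4 ≥ 2 mo → does not qualify.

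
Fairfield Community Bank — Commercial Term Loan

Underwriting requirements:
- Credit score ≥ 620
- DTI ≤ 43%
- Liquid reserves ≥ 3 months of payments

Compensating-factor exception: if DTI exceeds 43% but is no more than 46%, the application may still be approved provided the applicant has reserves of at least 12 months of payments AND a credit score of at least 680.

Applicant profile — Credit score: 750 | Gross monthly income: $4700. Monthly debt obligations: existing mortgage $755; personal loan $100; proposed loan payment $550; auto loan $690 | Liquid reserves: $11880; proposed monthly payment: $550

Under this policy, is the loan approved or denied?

Credit score 750 ≥ 620 (meets base)
Total debts = (755 + 100 + 550 + 690) = 2,095. DTI = 2,095/4,700 = 44.6% > 43% — standard DTI limit exceeded.
Reserves = 11,880/550 = 21.6 months ≥ 3
DTI 44.6% is within the 43%–46% exception band; checking compensating factors.
Override check — reserves: 21.6 mo (ok); score: 750 (ok).
Both compensating conditions met → exception applies.

Approved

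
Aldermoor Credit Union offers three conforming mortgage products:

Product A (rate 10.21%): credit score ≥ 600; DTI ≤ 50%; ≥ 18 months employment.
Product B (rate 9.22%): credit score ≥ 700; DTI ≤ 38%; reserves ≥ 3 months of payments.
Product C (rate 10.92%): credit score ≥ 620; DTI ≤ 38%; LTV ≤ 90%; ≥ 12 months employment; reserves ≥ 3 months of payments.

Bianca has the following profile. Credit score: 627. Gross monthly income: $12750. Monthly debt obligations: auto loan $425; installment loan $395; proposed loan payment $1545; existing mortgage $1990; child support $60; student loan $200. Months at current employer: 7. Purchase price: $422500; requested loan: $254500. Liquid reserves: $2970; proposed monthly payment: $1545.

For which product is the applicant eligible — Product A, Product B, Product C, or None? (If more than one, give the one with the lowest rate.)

None

Total debts = (425 + 395 + 1,545 + 1,990 + 60 + 200) = 4,615; DTI = 4,615/12,750 = 36.2%.
LTV = 254,500/422,500 = 60.2%.
Reserves = 2,970/1,545 = 1.9 months.
Product A: score 627 ≥ 600; DTI 36.2% ≤ 50%; employment 7 < 18 mo → does not qualify.
Product B: score 627 < 700; DTI 36.2% ≤ 38%; reserves 1.9 < 3 mo → does not qualify.
Product C: score 627 ≥ 620; DTI 36.2% ≤ 38%; LTV 60.2% ≤ 90%; employment 7 < 12 mo; reserves 1.9 < 3 mo → does not qualify.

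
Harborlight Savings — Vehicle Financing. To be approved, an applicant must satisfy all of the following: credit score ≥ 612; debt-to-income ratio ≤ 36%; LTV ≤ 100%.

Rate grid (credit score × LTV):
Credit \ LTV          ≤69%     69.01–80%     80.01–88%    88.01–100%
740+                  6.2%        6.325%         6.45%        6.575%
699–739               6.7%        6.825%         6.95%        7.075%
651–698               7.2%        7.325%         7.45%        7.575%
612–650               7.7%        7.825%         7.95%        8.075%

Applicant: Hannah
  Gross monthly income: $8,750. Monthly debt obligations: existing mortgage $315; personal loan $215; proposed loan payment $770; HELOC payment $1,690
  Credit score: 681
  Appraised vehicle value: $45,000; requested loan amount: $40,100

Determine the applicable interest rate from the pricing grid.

Credit score 681 ≥ 612; Total monthly debts = (315 + 215 + 770 + 1,690) = 2,990. DTI = 2,990/8,750 = 34.2% ≤ 36%
LTV = 40,100/45,000 = 89.1% ≤ 100%
Row: 681 falls in 651–698. Column: 89.1% falls in 88.01–100%. Rate = 7.575%.

7.575%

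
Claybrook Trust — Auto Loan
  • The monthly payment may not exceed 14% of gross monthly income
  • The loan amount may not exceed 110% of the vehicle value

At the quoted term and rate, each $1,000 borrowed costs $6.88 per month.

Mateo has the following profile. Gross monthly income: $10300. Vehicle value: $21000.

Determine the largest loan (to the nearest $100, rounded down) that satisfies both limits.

$23,100

Payment cap: 14% × $10,300 = $1,442/month.
At $6.88 per $1,000, that supports 1,442/6.88 × 1,000 ≈ $209,593 → $209,500.
LTV cap: 110% × $21,000 = $23,100 → $23,100.
Binding constraint: loan-to-value.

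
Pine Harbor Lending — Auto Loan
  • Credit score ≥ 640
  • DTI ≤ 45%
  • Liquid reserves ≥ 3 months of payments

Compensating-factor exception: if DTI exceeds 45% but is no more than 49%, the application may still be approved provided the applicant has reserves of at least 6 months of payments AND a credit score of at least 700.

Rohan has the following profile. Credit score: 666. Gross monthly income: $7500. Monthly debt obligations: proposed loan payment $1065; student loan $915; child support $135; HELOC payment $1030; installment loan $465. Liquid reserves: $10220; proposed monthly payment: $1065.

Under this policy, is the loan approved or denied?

Credit score 666 ≥ 640 (meets base)
Total debts = (1,065 + 915 + 135 + 1,030 + 465) = 3,610. DTI: 3,610 ÷ 7,500 = 48.1%, over the 45% base limit.
Reserves = 10,220/1,065 = 9.6 months ≥ 3
48.1% falls in the override range (45%–49%), so the compensating-factor test applies.
Override check — reserves: 9.6 mo (ok); score: 666 (below 700).
Compensating-factor requirement not fully met.

Denied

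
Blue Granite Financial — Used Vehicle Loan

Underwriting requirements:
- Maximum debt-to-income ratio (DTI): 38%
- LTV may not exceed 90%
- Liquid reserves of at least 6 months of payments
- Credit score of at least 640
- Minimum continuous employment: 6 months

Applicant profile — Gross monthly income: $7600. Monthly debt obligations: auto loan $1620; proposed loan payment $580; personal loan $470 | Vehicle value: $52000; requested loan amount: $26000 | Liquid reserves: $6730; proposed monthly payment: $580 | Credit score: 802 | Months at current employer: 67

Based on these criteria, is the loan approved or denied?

Approved

Total monthly debts = (1,620 + 580 + 470) = 2,670. DTI: 2,670 ÷ 7,600 = 35.1%, within the 38% cap
LTV: 26,000 ÷ 52,000 = 50%, within 90% cap
Liquid reserves cover 6,730/580 = 11.6 months — ≥ 6 required
Credit score 802 ≥ 640 (meets)
Employment 67 ≥ 6 months
All criteria satisfied.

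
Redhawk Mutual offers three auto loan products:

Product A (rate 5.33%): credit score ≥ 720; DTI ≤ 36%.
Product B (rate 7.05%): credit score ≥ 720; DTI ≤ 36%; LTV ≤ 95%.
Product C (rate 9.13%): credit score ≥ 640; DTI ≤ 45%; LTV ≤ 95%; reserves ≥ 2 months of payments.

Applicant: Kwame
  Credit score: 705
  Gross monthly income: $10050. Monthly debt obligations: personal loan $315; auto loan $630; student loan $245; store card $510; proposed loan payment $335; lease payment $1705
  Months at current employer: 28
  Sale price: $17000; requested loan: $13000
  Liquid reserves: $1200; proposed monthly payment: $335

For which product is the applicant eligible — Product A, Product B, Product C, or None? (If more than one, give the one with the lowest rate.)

Total debts = (315 + 630 + 245 + 510 + 335 + 1,705) = 3,740; DTI = 3,740/10,050 = 37.2%.
LTV = 13,000/17,000 = 76.5%.
Reserves = 1,200/335 = 3.6 months.
Product A: score 705 < 720; DTI 37.2% > 36% → does not qualify.
Product B: score 705 < 720; DTI 37.2% > 36%; LTV 76.5% ≤ 95% → does not qualify.
Product C: score 705 ≥ 640; DTI 37.2% ≤ 45%; LTV 76.5% ≤ 95%; reserves 3.6 ≥ 2 mo → qualifies.

Product C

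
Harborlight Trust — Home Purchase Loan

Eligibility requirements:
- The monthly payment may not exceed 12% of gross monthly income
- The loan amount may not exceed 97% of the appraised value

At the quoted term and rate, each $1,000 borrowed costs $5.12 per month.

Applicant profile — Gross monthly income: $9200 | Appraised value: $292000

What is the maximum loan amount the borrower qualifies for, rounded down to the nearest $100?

$215,600

Payment cap: 12% × $9,200 = $1,104/month.
At $5.12 per $1,000, that supports 1,104/5.12 × 1,000 ≈ $215,625 → $215,600.
LTV cap: 97% × $292,000 = $283,240 → $283,200.
Binding constraint: payment-to-income.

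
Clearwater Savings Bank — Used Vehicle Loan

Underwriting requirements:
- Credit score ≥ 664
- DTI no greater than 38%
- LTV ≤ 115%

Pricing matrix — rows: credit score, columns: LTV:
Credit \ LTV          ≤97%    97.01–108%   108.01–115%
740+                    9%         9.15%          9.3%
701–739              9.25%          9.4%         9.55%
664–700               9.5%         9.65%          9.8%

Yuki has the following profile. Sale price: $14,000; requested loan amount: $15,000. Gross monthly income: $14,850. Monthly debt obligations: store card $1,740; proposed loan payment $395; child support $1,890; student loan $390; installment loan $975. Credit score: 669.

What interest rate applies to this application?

9.65%

Credit score 669 ≥ 664; Total monthly debts = (1,740 + 395 + 1,890 + 390 + 975) = 5,390. DTI = 5,390/14,850 = 36.3% ≤ 38%
LTV: 15,000 ÷ 14,000 = 107.1%, within 115% cap
Credit 669 → row 664–700; LTV 107.1% → column 97.01–108%. Grid cell → 9.65%.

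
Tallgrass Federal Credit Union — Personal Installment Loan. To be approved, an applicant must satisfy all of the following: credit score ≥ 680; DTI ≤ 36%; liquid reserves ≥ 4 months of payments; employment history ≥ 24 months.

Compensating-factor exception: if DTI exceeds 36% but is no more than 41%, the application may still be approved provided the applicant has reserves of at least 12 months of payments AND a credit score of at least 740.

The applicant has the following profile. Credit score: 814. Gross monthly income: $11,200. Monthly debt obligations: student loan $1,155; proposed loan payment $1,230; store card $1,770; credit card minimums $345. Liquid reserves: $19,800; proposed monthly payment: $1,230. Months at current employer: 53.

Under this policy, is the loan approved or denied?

Approved

Credit score 814 ≥ 680 (meets base)
Total debts = (1,155 + 1,230 + 1,770 + 345) = 4,500. DTI = 4,500/11,200 = 40.2% > 36% — standard DTI limit exceeded.
Reserves: 19,800 ÷ 1,230 = 16.1 months (meets 4-month minimum)
Employment 53 ≥ 24 months
40.2% falls in the override range (36%–41%), so the compensating-factor test applies.
Override check — reserves: 16.1 mo (ok); score: 814 (ok).
Both override conditions satisfied; DTI exception granted.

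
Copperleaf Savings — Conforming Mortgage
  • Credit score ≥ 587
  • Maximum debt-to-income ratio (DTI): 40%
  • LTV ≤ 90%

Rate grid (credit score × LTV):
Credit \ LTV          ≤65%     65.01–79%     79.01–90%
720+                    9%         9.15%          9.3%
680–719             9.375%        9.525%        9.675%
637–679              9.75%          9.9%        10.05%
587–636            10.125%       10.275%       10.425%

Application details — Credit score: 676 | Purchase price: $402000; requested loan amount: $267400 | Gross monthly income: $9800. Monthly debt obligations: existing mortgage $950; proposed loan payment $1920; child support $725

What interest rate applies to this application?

9.9%

Credit score 676 ≥ 587; Total monthly debts = (950 + 1,920 + 725) = 3,595. DTI = 3,595/9,800 = 36.7% ≤ 40%
LTV = 267,400/402,000 = 66.5% ≤ 90%
Credit 676 → row 637–679; LTV 66.5% → column 65.01–79%. Grid cell → 9.9%.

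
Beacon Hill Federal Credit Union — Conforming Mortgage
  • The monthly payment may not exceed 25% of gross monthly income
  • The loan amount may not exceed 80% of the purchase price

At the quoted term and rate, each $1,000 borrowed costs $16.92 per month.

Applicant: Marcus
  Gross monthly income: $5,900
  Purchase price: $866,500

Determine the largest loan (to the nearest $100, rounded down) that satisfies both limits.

$87,100

Payment cap: 25% × $5,900 = $1,475/month.
At $16.92 per $1,000, that supports 1,475/16.92 × 1,000 ≈ $87,174 → $87,100.
LTV cap: 80% × $866,500 = $693,200 → $693,200.
Binding constraint: payment-to-income.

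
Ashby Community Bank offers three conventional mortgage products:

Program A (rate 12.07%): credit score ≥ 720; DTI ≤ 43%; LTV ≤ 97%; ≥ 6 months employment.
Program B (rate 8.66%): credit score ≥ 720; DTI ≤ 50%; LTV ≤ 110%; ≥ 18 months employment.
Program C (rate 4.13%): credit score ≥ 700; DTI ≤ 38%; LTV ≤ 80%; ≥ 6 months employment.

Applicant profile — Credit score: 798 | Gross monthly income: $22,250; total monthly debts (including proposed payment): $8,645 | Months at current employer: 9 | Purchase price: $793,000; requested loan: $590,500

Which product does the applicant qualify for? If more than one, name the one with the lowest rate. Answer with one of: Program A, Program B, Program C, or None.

DTI = 8,645/22,250 = 38.9%.
LTV = 590,500/793,000 = 74.5%.
Program A: score 798 ≥ 720; DTI 38.9% ≤ 43%; LTV 74.5% ≤ 97%; employment 9 ≥ 6 mo → qualifies.
Program B: score 798 ≥ 720; DTI 38.9% ≤ 50%; LTV 74.5% ≤ 110%; employment 9 < 18 mo → does not qualify.
Program C: score 798 ≥ 700; DTI 38.9% > 38%; LTV 74.5% ≤ 80%; employment 9 ≥ 6 mo → does not qualify.

Program A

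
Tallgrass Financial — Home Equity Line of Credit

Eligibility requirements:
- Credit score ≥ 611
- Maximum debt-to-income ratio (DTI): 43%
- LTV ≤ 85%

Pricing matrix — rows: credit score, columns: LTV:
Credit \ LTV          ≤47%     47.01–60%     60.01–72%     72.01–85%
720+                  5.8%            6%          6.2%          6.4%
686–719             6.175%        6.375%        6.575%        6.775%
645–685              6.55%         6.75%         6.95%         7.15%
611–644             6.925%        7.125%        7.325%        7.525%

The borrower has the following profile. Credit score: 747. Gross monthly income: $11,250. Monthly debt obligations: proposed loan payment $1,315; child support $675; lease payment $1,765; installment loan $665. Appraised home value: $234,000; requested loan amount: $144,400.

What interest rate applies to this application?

6.2%

Credit score 747 ≥ 611; Total monthly debts = (1,315 + 675 + 1,765 + 665) = 4,420. DTI = 4,420/11,250 = 39.3% ≤ 43%
LTV: 144,400 ÷ 234,000 = 61.7%, within 85% cap
Credit 747 → row 720+; LTV 61.7% → column 60.01–72%. Grid cell → 6.2%.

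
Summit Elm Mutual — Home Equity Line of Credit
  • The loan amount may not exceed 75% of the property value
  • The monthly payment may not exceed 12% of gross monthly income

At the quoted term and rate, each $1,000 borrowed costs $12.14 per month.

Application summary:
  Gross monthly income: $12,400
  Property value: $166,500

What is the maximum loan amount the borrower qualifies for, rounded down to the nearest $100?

$122,500

Payment cap: 12% × $12,400 = $1,488/month.
At $12.14 per $1,000, that supports 1,488/12.14 × 1,000 ≈ $122,570 → $122,500.
LTV cap: 75% × $166,500 = $124,875 → $124,800.
Binding constraint: payment-to-income.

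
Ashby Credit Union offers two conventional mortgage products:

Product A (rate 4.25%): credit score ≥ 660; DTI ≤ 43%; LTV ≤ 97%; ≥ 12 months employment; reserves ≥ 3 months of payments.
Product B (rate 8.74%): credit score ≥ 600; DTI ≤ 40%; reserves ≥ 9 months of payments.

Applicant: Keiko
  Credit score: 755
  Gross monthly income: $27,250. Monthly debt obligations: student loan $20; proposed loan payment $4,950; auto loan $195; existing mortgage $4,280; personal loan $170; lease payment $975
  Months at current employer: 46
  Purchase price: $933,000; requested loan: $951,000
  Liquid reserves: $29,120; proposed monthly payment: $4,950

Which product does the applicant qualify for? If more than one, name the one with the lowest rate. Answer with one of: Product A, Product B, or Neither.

Neither

Total debts = (20 + 4,950 + 195 + 4,280 + 170 + 975) = 10,590; DTI = 10,590/27,250 = 38.9%.
LTV = 951,000/933,000 = 101.9%.
Reserves = 29,120/4,950 = 5.9 months.
Product A: score 755 ≥ 660; DTI 38.9% ≤ 43%; LTV 101.9% > 97%; employment 46 ≥ 12 mo; reserves 5.9 ≥ 3 mo → does not qualify.
Product B: score 755 ≥ 600; DTI 38.9% ≤ 40%; reserves 5.9 < 9 mo → does not qualify.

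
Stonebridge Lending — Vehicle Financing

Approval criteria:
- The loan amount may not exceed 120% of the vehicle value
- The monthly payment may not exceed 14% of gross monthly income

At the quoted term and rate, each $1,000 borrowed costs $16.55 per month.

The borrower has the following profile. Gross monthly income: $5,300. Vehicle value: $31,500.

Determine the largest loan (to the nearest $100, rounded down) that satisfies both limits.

Payment cap: 14% × $5,300 = $742/month.
At $16.55 per $1,000, that supports 742/16.55 × 1,000 ≈ $44,833 → $44,800.
LTV cap: 120% × $31,500 = $37,800 → $37,800.
Binding constraint: loan-to-value.

$37,800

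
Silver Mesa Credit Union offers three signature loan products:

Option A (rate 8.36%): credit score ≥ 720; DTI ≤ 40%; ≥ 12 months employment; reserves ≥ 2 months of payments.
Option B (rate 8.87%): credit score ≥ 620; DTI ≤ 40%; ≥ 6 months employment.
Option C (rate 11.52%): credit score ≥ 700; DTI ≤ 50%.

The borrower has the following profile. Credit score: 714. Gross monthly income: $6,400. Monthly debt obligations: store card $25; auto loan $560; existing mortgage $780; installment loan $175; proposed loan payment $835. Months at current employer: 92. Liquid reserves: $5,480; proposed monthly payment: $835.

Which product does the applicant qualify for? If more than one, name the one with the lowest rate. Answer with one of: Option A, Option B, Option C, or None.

Total debts = (25 + 560 + 780 + 175 + 835) = 2,375; DTI = 2,375/6,400 = 37.1%.
Reserves = 5,480/835 = 6.6 months.
Option A: score 714 < 720; DTI 37.1% ≤ 40%; employment 92 ≥ 12 mo; reserves 6.6 ≥ 2 mo → does not qualify.
Option B: score 714 ≥ 620; DTI 37.1% ≤ 40%; employment 92 ≥ 6 mo → qualifies.
Option C: score 714 ≥ 700; DTI 37.1% ≤ 50% → qualifies.
Qualifying: Option B, Option C. Lowest rate is 8.87% → Option B.

Option B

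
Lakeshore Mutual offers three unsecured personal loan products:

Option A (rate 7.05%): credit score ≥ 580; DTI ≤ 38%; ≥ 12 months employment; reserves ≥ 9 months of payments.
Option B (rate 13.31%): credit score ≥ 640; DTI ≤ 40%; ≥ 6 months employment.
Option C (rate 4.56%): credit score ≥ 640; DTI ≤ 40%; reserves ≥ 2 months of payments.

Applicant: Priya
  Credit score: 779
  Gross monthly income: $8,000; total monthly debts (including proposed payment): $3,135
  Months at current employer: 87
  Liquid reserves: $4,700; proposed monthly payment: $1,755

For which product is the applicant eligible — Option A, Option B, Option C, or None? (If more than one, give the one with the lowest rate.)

Option C

DTI = 3,135/8,000 = 39.2%.
Reserves = 4,700/1,755 = 2.7 months.
Option A: score 779 ≥ 580; DTI 39.2% > 38%; employment 87 ≥ 12 mo; reserves 2.7 < 9 mo → does not qualify.
Option B: score 779 ≥ 640; DTI 39.2% ≤ 40%; employment 87 ≥ 6 mo → qualifies.
Option C: score 779 ≥ 640; DTI 39.2% ≤ 40%; reserves 2.7 ≥ 2 mo → qualifies.
Qualifying: Option B, Option C. Lowest rate is 4.56% → Option C.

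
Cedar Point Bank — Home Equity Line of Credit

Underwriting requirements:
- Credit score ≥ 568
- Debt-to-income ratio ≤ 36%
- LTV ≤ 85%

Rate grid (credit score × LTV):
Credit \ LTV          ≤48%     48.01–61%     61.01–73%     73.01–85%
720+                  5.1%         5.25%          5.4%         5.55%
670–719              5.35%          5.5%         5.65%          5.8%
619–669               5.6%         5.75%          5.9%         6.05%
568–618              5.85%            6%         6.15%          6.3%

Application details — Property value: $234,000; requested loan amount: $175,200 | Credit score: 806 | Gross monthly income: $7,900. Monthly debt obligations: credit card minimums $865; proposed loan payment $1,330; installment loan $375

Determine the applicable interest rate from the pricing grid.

Credit score 806 ≥ 568; Total monthly debts = (865 + 1,330 + 375) = 2,570. DTI = 2,570/7,900 = 32.5% ≤ 36%
LTV: 175,200 ÷ 234,000 = 74.9%, within 85% cap
Row: 806 falls in 720+. Column: 74.9% falls in 73.01–85%. Rate = 5.55%.

5.55%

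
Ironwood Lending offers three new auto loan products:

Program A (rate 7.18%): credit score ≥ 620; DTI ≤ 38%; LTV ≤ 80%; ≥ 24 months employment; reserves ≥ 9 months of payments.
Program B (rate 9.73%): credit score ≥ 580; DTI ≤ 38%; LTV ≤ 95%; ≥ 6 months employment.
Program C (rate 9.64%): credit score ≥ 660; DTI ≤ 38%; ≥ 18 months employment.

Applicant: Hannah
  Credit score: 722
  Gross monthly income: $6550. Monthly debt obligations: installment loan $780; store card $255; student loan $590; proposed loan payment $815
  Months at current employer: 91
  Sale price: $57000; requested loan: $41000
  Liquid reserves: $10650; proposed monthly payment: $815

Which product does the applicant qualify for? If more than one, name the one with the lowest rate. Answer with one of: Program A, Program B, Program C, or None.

Program A

Total debts = (780 + 255 + 590 + 815) = 2,440; DTI = 2,440/6,550 = 37.3%.
LTV = 41,000/57,000 = 71.9%.
Reserves = 10,650/815 = 13.1 months.
Program A: score 722 ≥ 620; DTI 37.3% ≤ 38%; LTV 71.9% ≤ 80%; employment 91 ≥ 24 mo; reserves 13.1 ≥ 9 mo → qualifies.
Program B: score 722 ≥ 580; DTI 37.3% ≤ 38%; LTV 71.9% ≤ 95%; employment 91 ≥ 6 mo → qualifies.
Program C: score 722 ≥ 660; DTI 37.3% ≤ 38%; employment 91 ≥ 18 mo → qualifies.
Qualifying: Program A, Program B, Program C. Lowest rate is 7.18% → Program A.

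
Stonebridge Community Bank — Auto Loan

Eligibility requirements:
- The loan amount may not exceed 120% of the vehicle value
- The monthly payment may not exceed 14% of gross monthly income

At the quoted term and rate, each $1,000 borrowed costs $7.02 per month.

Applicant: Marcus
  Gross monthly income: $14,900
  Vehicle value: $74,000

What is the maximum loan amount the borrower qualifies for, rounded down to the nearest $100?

$88,800

Payment cap: 14% × $14,900 = $2,086/month.
At $7.02 per $1,000, that supports 2,086/7.02 × 1,000 ≈ $297,150 → $297,100.
LTV cap: 120% × $74,000 = $88,800 → $88,800.
Binding constraint: loan-to-value.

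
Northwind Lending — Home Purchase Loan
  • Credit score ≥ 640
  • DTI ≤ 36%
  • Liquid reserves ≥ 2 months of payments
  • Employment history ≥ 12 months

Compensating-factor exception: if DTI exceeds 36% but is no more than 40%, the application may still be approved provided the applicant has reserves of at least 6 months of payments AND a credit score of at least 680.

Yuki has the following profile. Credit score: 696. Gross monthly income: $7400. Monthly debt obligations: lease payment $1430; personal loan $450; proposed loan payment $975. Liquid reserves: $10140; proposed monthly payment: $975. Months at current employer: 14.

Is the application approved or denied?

Approved

Credit score 696 ≥ 640 (meets base)
Total debts = (1,430 + 450 + 975) = 2,855. DTI: 2,855 ÷ 7,400 = 38.6%, over the 36% base limit.
Reserves = 10,140/975 = 10.4 months ≥ 2
Employment 14 ≥ 12 months
38.6% falls in the override range (36%–40%), so the compensating-factor test applies.
Override check — reserves: 10.4 mo (ok); score: 696 (ok).
Both compensating conditions met → exception applies.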